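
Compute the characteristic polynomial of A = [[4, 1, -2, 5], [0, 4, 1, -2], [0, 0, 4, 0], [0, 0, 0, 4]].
χ_A(x) = (x - 4)^4

xI - A = [[x - 4, -1, 2, -5], [0, x - 4, -1, 2], [0, 0, x - 4, 0], [0, 0, 0, x - 4]].

Expanding det(xI - A) along the first row:
det(xI - A) = + (x - 4)·det([[x - 4, -1, 2], [0, x - 4, 0], [0, 0, x - 4]]) - (-1)·det([[0, -1, 2], [0, x - 4, 0], [0, 0, x - 4]]) + (2)·det([[0, x - 4, 2], [0, 0, 0], [0, 0, x - 4]]) - (-5)·det([[0, x - 4, -1], [0, 0, x - 4], [0, 0, 0]]).

Evaluating gives χ_A(x) = x^4 - 16x^3 + 96x^2 - 256x + 256 = (x - 4)^4.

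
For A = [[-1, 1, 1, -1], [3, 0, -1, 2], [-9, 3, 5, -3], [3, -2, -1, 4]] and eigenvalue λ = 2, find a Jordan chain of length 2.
v_1 = [[-1, 1, -3, 2]]^T, v_2 = [[-1, 2, -3, 2]]^T

We seek v_1 ∈ ker((A - 2I)^2) \ ker(A - 2I), then set v_{i+1} = (A - 2I) v_i.

One such chain is v_1 = [[-1, 1, -3, 2]]^T, v_2 = [[-1, 2, -3, 2]]^T. Check: (A - 2I) v_2 = [[0, 0, 0, 0]]^T = 0.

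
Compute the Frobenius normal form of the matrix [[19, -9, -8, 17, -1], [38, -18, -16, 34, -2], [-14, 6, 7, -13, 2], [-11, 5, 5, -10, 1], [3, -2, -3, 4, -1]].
The invariant factors of A (the non-unit diagonal entries of the Smith normal form of xI - A over ℚ[x]) are x, x^2(x - 1)(x + 4), each dividing the next. The characteristic polynomial is their product, x^3(x - 1)(x + 4).

The rational canonical form is the block-diagonal matrix of companion matrices C(f_i):
R = [[0, 0, 0, 0, 0], [0, 0, 0, 0, 0], [0, 1, 0, 0, 0], [0, 0, 1, 0, 4], [0, 0, 0, 1, -3]].

R = [[0, 0, 0, 0, 0], [0, 0, 0, 0, 0], [0, 1, 0, 0, 0], [0, 0, 1, 0, 4], [0, 0, 0, 1, -3]]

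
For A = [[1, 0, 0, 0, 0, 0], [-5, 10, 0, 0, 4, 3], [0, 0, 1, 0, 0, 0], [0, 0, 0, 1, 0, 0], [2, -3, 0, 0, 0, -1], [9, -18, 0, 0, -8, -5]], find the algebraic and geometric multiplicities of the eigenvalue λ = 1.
algebraic multiplicity 4, geometric multiplicity 3

The characteristic polynomial is (x - 2)^2(x - 1)^4, so the factor x - 1 appears with exponent 4: the algebraic multiplicity is 4.

rank(A - I) = 3, so the eigenspace has dimension 6 - 3 = 3: the geometric multiplicity is 3.

Since 3 < 4, A is not diagonalizable.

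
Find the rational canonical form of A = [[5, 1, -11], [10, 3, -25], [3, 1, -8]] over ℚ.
R = [[0, 0, -1], [1, 0, 1], [0, 1, 0]]

The invariant factors of A (the non-unit diagonal entries of the Smith normal form of xI - A over ℚ[x]) are x^3 - x + 1, each dividing the next. The characteristic polynomial is their product, x^3 - x + 1.

The rational canonical form is the block-diagonal matrix of companion matrices C(f_i):
R = [[0, 0, -1], [1, 0, 1], [0, 1, 0]].

Note the characteristic polynomial does not split into linear factors over ℚ, so A has no Jordan form over ℚ; the rational canonical form exists over any field.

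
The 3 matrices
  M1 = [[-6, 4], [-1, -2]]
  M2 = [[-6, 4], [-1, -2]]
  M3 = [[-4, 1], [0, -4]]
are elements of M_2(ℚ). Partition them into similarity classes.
Characteristic polynomials: χ_{M1} = (x + 4)^2, χ_{M2} = (x + 4)^2, χ_{M3} = (x + 4)^2.

{M1, M2, M3}: invariant factors (x + 4)^2.

Matrices are similar if and only if their invariant-factor lists agree; the partition into similarity classes is {M1, M2, M3}.

1 class: {M1, M2, M3}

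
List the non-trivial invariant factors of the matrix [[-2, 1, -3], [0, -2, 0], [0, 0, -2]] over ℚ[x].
The Jordan structure of A has elementary divisors (x + 2)^2, (x + 2). Arranging the block sizes at each eigenvalue in decreasing order and taking row products gives the invariant factors.

Invariant factors (smallest first, each dividing the next): x + 2, (x + 2)^2.

Check: the last factor (x + 2)^2 is the minimal polynomial, and the product (x + 2)^3 is the characteristic polynomial.

x + 2, (x + 2)^2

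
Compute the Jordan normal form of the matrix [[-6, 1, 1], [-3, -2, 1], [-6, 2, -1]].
J = [[-3, 1, 0], [0, -3, 0], [0, 0, -3]]

The characteristic polynomial is det(xI - A) = (x + 3)^3, so the eigenvalues are -3 (algebraic multiplicity 3).

For λ = -3: rank(A + 3I) = 1, rank((A + 3I)^2) = 0. The eigenspace has dimension 3 - 1 = 2, so there are 2 Jordan blocks; the rank sequence gives block sizes [2, 1].

Assembling the blocks gives the Jordan form J above.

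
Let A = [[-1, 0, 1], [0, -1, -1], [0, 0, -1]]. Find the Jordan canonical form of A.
J = [[-1, 1, 0], [0, -1, 0], [0, 0, -1]]

The characteristic polynomial is det(xI - A) = (x + 1)^3, so the eigenvalues are -1 (algebraic multiplicity 3).

For λ = -1: rank(A + I) = 1, rank((A + I)^2) = 0. The eigenspace has dimension 3 - 1 = 2, so there are 2 Jordan blocks; the rank sequence gives block sizes [2, 1].

Assembling the blocks gives the Jordan form J above.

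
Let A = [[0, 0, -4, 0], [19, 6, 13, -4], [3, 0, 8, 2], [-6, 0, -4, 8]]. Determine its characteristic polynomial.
χ_A(x) = (x - 6)^3(x - 4)

xI - A = [[x, 0, 4, 0], [-19, x - 6, -13, 4], [-3, 0, x - 8, -2], [6, 0, 4, x - 8]].

Expanding det(xI - A) along the first row:
det(xI - A) = + (x)·det([[x - 6, -13, 4], [0, x - 8, -2], [0, 4, x - 8]]) - (0)·det([[-19, -13, 4], [-3, x - 8, -2], [6, 4, x - 8]]) + (4)·det([[-19, x - 6, 4], [-3, 0, -2], [6, 0, x - 8]]) - (0)·det([[-19, x - 6, -13], [-3, 0, x - 8], [6, 0, 4]]).

Evaluating gives χ_A(x) = x^4 - 22x^3 + 180x^2 - 648x + 864 = (x - 6)^3(x - 4).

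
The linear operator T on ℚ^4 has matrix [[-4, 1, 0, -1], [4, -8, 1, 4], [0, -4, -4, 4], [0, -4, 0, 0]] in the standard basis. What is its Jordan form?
The characteristic polynomial is det(xI - A) = (x + 4)^4, so the eigenvalues are -4 (algebraic multiplicity 4).

For λ = -4: rank(A + 4I) = 2, rank((A + 4I)^2) = 1, rank((A + 4I)^3) = 0. The eigenspace has dimension 4 - 2 = 2, so there are 2 Jordan blocks; the rank sequence gives block sizes [3, 1].

Assembling the blocks gives the Jordan form J above.

J = [[-4, 1, 0, 0], [0, -4, 1, 0], [0, 0, -4, 0], [0, 0, 0, -4]]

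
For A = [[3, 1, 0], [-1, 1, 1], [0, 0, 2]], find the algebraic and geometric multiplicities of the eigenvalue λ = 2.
The characteristic polynomial is (x - 2)^3, so the factor x - 2 appears with exponent 3: the algebraic multiplicity is 3.

rank(A - 2I) = 2, so the eigenspace has dimension 3 - 2 = 1: the geometric multiplicity is 1.

Since 1 < 3, A is not diagonalizable.

algebraic multiplicity 3, geometric multiplicity 1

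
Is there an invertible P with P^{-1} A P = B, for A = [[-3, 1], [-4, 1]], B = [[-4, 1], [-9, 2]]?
Yes.

Two matrices over a field are similar if and only if they have the same invariant factors.

Both A and B have characteristic polynomial (x + 1)^2 and minimal polynomial (x + 1)^2. Computing further, both have invariant factors (x + 1)^2. Hence A and B are similar.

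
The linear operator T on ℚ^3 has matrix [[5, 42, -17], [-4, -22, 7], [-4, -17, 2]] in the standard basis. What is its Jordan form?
J = [[-5, 1, 0], [0, -5, 1], [0, 0, -5]]

The characteristic polynomial is det(xI - A) = (x + 5)^3, so the eigenvalues are -5 (algebraic multiplicity 3).

For λ = -5: rank(A + 5I) = 2, rank((A + 5I)^2) = 1, rank((A + 5I)^3) = 0. The eigenspace has dimension 3 - 2 = 1, so there is 1 Jordan block; the rank sequence gives block sizes [3].

Assembling the blocks gives the Jordan form J above.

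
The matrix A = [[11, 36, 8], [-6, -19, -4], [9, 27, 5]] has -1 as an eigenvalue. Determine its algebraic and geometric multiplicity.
algebraic multiplicity 3, geometric multiplicity 2

The characteristic polynomial is (x + 1)^3, so the factor x + 1 appears with exponent 3: the algebraic multiplicity is 3.

rank(A + I) = 1, so the eigenspace has dimension 3 - 1 = 2: the geometric multiplicity is 2.

Since 2 < 3, A is not diagonalizable.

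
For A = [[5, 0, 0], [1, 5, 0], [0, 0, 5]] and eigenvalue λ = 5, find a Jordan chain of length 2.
We seek v_1 ∈ ker((A - 5I)^2) \ ker(A - 5I), then set v_{i+1} = (A - 5I) v_i.

One such chain is v_1 = [[1, -1, 0]]^T, v_2 = [[0, 1, 0]]^T. Check: (A - 5I) v_2 = [[0, 0, 0]]^T = 0.

v_1 = [[1, -1, 0]]^T, v_2 = [[0, 1, 0]]^T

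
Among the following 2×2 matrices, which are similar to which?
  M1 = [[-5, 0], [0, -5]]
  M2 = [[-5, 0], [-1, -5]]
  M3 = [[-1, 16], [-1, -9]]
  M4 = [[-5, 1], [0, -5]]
2 classes: {M1}, {M2, M3, M4}

Characteristic polynomials: χ_{M1} = (x + 5)^2, χ_{M2} = (x + 5)^2, χ_{M3} = (x + 5)^2, χ_{M4} = (x + 5)^2.

{M1}: invariant factors x + 5, x + 5.

{M2, M3, M4}: invariant factors (x + 5)^2.

Matrices are similar if and only if their invariant-factor lists agree; the partition into similarity classes is {M1}, {M2, M3, M4}.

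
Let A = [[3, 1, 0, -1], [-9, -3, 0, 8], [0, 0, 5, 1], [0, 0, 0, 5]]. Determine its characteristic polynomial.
χ_A(x) = x^2(x - 5)^2

xI - A = [[x - 3, -1, 0, 1], [9, x + 3, 0, -8], [0, 0, x - 5, -1], [0, 0, 0, x - 5]].

Expanding det(xI - A) along the first row:
det(xI - A) = + (x - 3)·det([[x + 3, 0, -8], [0, x - 5, -1], [0, 0, x - 5]]) - (-1)·det([[9, 0, -8], [0, x - 5, -1], [0, 0, x - 5]]) + (0)·det([[9, x + 3, -8], [0, 0, -1], [0, 0, x - 5]]) - (1)·det([[9, x + 3, 0], [0, 0, x - 5], [0, 0, 0]]).

Evaluating gives χ_A(x) = x^4 - 10x^3 + 25x^2 = x^2(x - 5)^2.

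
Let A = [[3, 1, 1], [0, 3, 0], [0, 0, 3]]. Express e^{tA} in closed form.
A has Jordan form J = [[3, 1, 0], [0, 3, 0], [0, 0, 3]] with A = PJP^{-1}, so e^{tA} = P e^{tJ} P^{-1}.

For a Jordan block J_k(λ), e^{tJ_k(λ)} = e^{λt} · (I + tN + t^2 N^2/2! + ... + t^{k-1} N^{k-1}/(k-1)!) where N is the nilpotent superdiagonal part.

Assembling the blocks and conjugating back gives the entries of e^{tA} as shown above.

e^{tA} = [[e^{3*t}, t*e^{3*t}, t*e^{3*t}], [0, e^{3*t}, 0], [0, 0, e^{3*t}]]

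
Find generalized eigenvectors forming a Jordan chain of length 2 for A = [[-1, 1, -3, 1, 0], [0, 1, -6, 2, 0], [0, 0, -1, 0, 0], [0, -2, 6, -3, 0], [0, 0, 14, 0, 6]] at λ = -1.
We seek v_1 ∈ ker((A + I)^2) \ ker(A + I), then set v_{i+1} = (A + I) v_i.

One such chain is v_1 = [[0, 1, 0, 0, 0]]^T, v_2 = [[1, 2, 0, -2, 0]]^T. Check: (A + I) v_2 = [[0, 0, 0, 0, 0]]^T = 0.

v_1 = [[0, 1, 0, 0, 0]]^T, v_2 = [[1, 2, 0, -2, 0]]^T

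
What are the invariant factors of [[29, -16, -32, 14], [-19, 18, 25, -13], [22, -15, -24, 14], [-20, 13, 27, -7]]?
The Jordan structure of A has elementary divisors (x + 1), (x - 5), (x - 6)^2. Arranging the block sizes at each eigenvalue in decreasing order and taking row products gives the invariant factors.

Invariant factors (smallest first, each dividing the next): (x - 6)^2(x - 5)(x + 1).

Check: the last factor (x - 6)^2(x - 5)(x + 1) is the minimal polynomial, and the product (x - 6)^2(x - 5)(x + 1) is the characteristic polynomial.

(x - 6)^2(x - 5)(x + 1)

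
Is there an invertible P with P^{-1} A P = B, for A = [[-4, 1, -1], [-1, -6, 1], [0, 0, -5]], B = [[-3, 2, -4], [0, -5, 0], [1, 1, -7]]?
Yes.

Two matrices over a field are similar if and only if they have the same invariant factors.

Both A and B have characteristic polynomial (x + 5)^3 and minimal polynomial (x + 5)^2. Computing further, both have invariant factors x + 5, (x + 5)^2. Hence A and B are similar.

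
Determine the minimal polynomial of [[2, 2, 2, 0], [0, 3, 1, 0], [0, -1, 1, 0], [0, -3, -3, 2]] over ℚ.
The characteristic polynomial factors as (x - 2)^4. The minimal polynomial is ∏(x - λ)^{k_λ} where k_λ is the size of the largest Jordan block at λ.

For λ = 2: rank(A - 2I) = 1, and the largest Jordan block has size 2 (the smallest k with rank((A - 2I)^k) = rank((A - 2I)^(k+1))).

So m_A(x) = (x - 2)^2.

m_A(x) = (x - 2)^2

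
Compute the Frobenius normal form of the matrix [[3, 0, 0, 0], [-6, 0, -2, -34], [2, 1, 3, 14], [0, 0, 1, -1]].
R = [[3, 0, 0, 0], [0, 0, 0, -36], [0, 1, 0, 15], [0, 0, 1, 2]]

The invariant factors of A (the non-unit diagonal entries of the Smith normal form of xI - A over ℚ[x]) are x - 3, (x - 3)^2(x + 4), each dividing the next. The characteristic polynomial is their product, (x - 3)^3(x + 4).

The rational canonical form is the block-diagonal matrix of companion matrices C(f_i):
R = [[3, 0, 0, 0], [0, 0, 0, -36], [0, 1, 0, 15], [0, 0, 1, 2]].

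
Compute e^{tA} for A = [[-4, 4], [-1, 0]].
A has Jordan form J = [[-2, 1], [0, -2]] with A = PJP^{-1}, so e^{tA} = P e^{tJ} P^{-1}.

For a Jordan block J_k(λ), e^{tJ_k(λ)} = e^{λt} · (I + tN + t^2 N^2/2! + ... + t^{k-1} N^{k-1}/(k-1)!) where N is the nilpotent superdiagonal part.

Assembling the blocks and conjugating back gives the entries of e^{tA} as shown above.

e^{tA} = [[(1 - 2*t)*e^{-2*t}, 4*t*e^{-2*t}], [-t*e^{-2*t}, (2*t + 1)*e^{-2*t}]]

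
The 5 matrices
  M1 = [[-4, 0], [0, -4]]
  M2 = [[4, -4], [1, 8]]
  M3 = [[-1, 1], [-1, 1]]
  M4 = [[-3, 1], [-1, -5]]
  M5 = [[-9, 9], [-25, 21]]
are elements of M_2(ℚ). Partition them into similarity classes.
Characteristic polynomials: χ_{M1} = (x + 4)^2, χ_{M2} = (x - 6)^2, χ_{M3} = x^2, χ_{M4} = (x + 4)^2, χ_{M5} = (x - 6)^2.

{M1}: invariant factors x + 4, x + 4.

{M2, M5}: invariant factors (x - 6)^2.

{M3}: invariant factors x^2.

{M4}: invariant factors (x + 4)^2.

Matrices are similar if and only if their invariant-factor lists agree; the partition into similarity classes is {M1}, {M2, M5}, {M3}, {M4}.

4 classes: {M1}, {M2, M5}, {M3}, {M4}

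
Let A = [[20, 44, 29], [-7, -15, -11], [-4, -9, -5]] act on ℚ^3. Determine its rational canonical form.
The invariant factors of A (the non-unit diagonal entries of the Smith normal form of xI - A over ℚ[x]) are x^3 - 3, each dividing the next. The characteristic polynomial is their product, x^3 - 3.

The rational canonical form is the block-diagonal matrix of companion matrices C(f_i):
R = [[0, 0, 3], [1, 0, 0], [0, 1, 0]].

Note the characteristic polynomial does not split into linear factors over ℚ, so A has no Jordan form over ℚ; the rational canonical form exists over any field.

R = [[0, 0, 3], [1, 0, 0], [0, 1, 0]]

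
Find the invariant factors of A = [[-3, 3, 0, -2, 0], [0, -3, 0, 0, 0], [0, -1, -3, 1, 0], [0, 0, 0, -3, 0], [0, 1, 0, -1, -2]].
(x + 3)^2, (x + 2)(x + 3)^2

The Jordan structure of A has elementary divisors (x + 3)^2, (x + 3)^2, (x + 2). Arranging the block sizes at each eigenvalue in decreasing order and taking row products gives the invariant factors.

Invariant factors (smallest first, each dividing the next): (x + 3)^2, (x + 2)(x + 3)^2.

Check: the last factor (x + 2)(x + 3)^2 is the minimal polynomial, and the product (x + 2)(x + 3)^4 is the characteristic polynomial.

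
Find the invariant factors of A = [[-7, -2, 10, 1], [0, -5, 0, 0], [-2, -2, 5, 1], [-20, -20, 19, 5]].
The Jordan structure of A has elementary divisors (x + 5), (x + 5), (x - 4)^2. Arranging the block sizes at each eigenvalue in decreasing order and taking row products gives the invariant factors.

Invariant factors (smallest first, each dividing the next): x + 5, (x - 4)^2(x + 5).

Check: the last factor (x - 4)^2(x + 5) is the minimal polynomial, and the product (x - 4)^2(x + 5)^2 is the characteristic polynomial.

x + 5, (x - 4)^2(x + 5)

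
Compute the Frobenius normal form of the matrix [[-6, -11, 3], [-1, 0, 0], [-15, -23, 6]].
R = [[0, 0, 3], [1, 0, 2], [0, 1, 0]]

The invariant factors of A (the non-unit diagonal entries of the Smith normal form of xI - A over ℚ[x]) are x^3 - 2x - 3, each dividing the next. The characteristic polynomial is their product, x^3 - 2x - 3.

The rational canonical form is the block-diagonal matrix of companion matrices C(f_i):
R = [[0, 0, 3], [1, 0, 2], [0, 1, 0]].

Note the characteristic polynomial does not split into linear factors over ℚ, so A has no Jordan form over ℚ; the rational canonical form exists over any field.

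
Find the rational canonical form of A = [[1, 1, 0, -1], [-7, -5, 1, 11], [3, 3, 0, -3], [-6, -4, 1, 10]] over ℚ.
R = [[0, 0, 0, 0], [0, 0, 0, 0], [0, 1, 0, 0], [0, 0, 1, 6]]

The invariant factors of A (the non-unit diagonal entries of the Smith normal form of xI - A over ℚ[x]) are x, x^2(x - 6), each dividing the next. The characteristic polynomial is their product, x^3(x - 6).

The rational canonical form is the block-diagonal matrix of companion matrices C(f_i):
R = [[0, 0, 0, 0], [0, 0, 0, 0], [0, 1, 0, 0], [0, 0, 1, 6]].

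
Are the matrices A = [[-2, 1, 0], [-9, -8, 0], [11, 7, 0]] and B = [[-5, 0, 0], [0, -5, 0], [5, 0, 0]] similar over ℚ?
Both have characteristic polynomial x(x + 5)^2, but the minimal polynomial of A is x(x + 5)^2 while the minimal polynomial of B is x(x + 5). The minimal polynomial is a similarity invariant, so A and B are not similar.

No.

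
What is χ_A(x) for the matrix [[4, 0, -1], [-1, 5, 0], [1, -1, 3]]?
xI - A = [[x - 4, 0, 1], [1, x - 5, 0], [-1, 1, x - 3]].

Expanding det(xI - A) along the first row:
det(xI - A) = + (x - 4)·det([[x - 5, 0], [1, x - 3]]) - (0)·det([[1, 0], [-1, x - 3]]) + (1)·det([[1, x - 5], [-1, 1]]).

Evaluating gives χ_A(x) = x^3 - 12x^2 + 48x - 64 = (x - 4)^3.

χ_A(x) = (x - 4)^3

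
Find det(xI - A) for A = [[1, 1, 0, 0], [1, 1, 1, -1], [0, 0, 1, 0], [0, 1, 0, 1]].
xI - A = [[x - 1, -1, 0, 0], [-1, x - 1, -1, 1], [0, 0, x - 1, 0], [0, -1, 0, x - 1]].

Expanding det(xI - A) along the first row:
det(xI - A) = + (x - 1)·det([[x - 1, -1, 1], [0, x - 1, 0], [-1, 0, x - 1]]) - (-1)·det([[-1, -1, 1], [0, x - 1, 0], [0, 0, x - 1]]) + (0)·det([[-1, x - 1, 1], [0, 0, 0], [0, -1, x - 1]]) - (0)·det([[-1, x - 1, -1], [0, 0, x - 1], [0, -1, 0]]).

Evaluating gives χ_A(x) = x^4 - 4x^3 + 6x^2 - 4x + 1 = (x - 1)^4.

χ_A(x) = (x - 1)^4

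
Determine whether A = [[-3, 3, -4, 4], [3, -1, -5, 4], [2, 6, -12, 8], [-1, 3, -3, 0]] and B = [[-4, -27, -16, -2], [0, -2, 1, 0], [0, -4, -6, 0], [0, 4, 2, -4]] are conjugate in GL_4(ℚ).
Yes.

Two matrices over a field are similar if and only if they have the same invariant factors.

Both A and B have characteristic polynomial (x + 4)^4 and minimal polynomial (x + 4)^3. Computing further, both have invariant factors x + 4, (x + 4)^3. Hence A and B are similar.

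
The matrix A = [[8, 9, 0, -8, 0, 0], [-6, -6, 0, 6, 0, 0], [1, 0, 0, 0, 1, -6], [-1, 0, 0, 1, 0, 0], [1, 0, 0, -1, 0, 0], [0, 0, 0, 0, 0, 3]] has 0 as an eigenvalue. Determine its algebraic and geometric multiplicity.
The characteristic polynomial is x^4(x - 3)^2, so the factor x appears with exponent 4: the algebraic multiplicity is 4.

rank(A) = 4, so the eigenspace has dimension 6 - 4 = 2: the geometric multiplicity is 2.

Since 2 < 4, A is not diagonalizable.

algebraic multiplicity 4, geometric multiplicity 2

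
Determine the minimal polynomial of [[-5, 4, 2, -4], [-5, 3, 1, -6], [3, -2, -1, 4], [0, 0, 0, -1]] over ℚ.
The characteristic polynomial factors as (x + 1)^4. The minimal polynomial is ∏(x - λ)^{k_λ} where k_λ is the size of the largest Jordan block at λ.

For λ = -1: rank(A + I) = 2, and the largest Jordan block has size 3 (the smallest k with rank((A + I)^k) = rank((A + I)^(k+1))).

So m_A(x) = (x + 1)^3.

m_A(x) = (x + 1)^3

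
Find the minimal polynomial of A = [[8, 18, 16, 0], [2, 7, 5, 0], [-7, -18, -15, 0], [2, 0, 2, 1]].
The characteristic polynomial factors as (x - 1)^3(x + 2). The minimal polynomial is ∏(x - λ)^{k_λ} where k_λ is the size of the largest Jordan block at λ.

For λ = -2: rank(A + 2I) = 3, and the largest Jordan block has size 1 (the smallest k with rank((A + 2I)^k) = rank((A + 2I)^(k+1))).
For λ = 1: rank(A - I) = 2, and the largest Jordan block has size 2 (the smallest k with rank((A - I)^k) = rank((A - I)^(k+1))).

So m_A(x) = (x - 1)^2(x + 2).

m_A(x) = (x - 1)^2(x + 2)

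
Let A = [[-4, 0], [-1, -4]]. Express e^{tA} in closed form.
A has Jordan form J = [[-4, 1], [0, -4]] with A = PJP^{-1}, so e^{tA} = P e^{tJ} P^{-1}.

For a Jordan block J_k(λ), e^{tJ_k(λ)} = e^{λt} · (I + tN + t^2 N^2/2! + ... + t^{k-1} N^{k-1}/(k-1)!) where N is the nilpotent superdiagonal part.

Assembling the blocks and conjugating back gives the entries of e^{tA} as shown above.

e^{tA} = [[e^{-4*t}, 0], [-t*e^{-4*t}, e^{-4*t}]]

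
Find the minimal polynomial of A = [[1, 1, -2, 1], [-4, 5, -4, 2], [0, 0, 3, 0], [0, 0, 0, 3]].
m_A(x) = (x - 3)^2

The characteristic polynomial factors as (x - 3)^4. The minimal polynomial is ∏(x - λ)^{k_λ} where k_λ is the size of the largest Jordan block at λ.

For λ = 3: rank(A - 3I) = 1, and the largest Jordan block has size 2 (the smallest k with rank((A - 3I)^k) = rank((A - 3I)^(k+1))).

So m_A(x) = (x - 3)^2.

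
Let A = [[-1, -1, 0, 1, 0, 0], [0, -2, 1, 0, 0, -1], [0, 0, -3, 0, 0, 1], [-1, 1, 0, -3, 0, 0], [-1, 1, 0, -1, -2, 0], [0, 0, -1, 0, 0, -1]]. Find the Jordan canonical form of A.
J = [[-2, 1, 0, 0, 0, 0], [0, -2, 1, 0, 0, 0], [0, 0, -2, 0, 0, 0], [0, 0, 0, -2, 0, 0], [0, 0, 0, 0, -2, 0], [0, 0, 0, 0, 0, -2]]

The characteristic polynomial is det(xI - A) = (x + 2)^6, so the eigenvalues are -2 (algebraic multiplicity 6).

For λ = -2: rank(A + 2I) = 2, rank((A + 2I)^2) = 1, rank((A + 2I)^3) = 0. The eigenspace has dimension 6 - 2 = 4, so there are 4 Jordan blocks; the rank sequence gives block sizes [3, 1, 1, 1].

Assembling the blocks gives the Jordan form J above.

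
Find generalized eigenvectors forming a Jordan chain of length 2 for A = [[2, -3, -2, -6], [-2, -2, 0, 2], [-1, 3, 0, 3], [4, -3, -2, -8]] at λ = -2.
v_1 = [[-2, 1, 0, -2]]^T, v_2 = [[1, 0, -1, 1]]^T

We seek v_1 ∈ ker((A + 2I)^2) \ ker(A + 2I), then set v_{i+1} = (A + 2I) v_i.

One such chain is v_1 = [[-2, 1, 0, -2]]^T, v_2 = [[1, 0, -1, 1]]^T. Check: (A + 2I) v_2 = [[0, 0, 0, 0]]^T = 0.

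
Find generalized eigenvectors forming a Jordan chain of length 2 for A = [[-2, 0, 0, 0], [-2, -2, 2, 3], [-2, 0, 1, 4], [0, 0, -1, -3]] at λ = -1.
We seek v_1 ∈ ker((A + I)^2) \ ker(A + I), then set v_{i+1} = (A + I) v_i.

One such chain is v_1 = [[0, 0, -1, 1]]^T, v_2 = [[0, 1, 2, -1]]^T. Check: (A + I) v_2 = [[0, 0, 0, 0]]^T = 0.

v_1 = [[0, 0, -1, 1]]^T, v_2 = [[0, 1, 2, -1]]^T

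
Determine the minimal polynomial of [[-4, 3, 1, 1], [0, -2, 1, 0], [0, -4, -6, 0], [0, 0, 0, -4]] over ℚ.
m_A(x) = (x + 4)^3

The characteristic polynomial factors as (x + 4)^4. The minimal polynomial is ∏(x - λ)^{k_λ} where k_λ is the size of the largest Jordan block at λ.

For λ = -4: rank(A + 4I) = 2, and the largest Jordan block has size 3 (the smallest k with rank((A + 4I)^k) = rank((A + 4I)^(k+1))).

So m_A(x) = (x + 4)^3.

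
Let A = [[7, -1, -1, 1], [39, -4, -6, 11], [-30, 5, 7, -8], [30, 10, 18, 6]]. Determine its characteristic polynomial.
χ_A(x) = (x - 4)^4

xI - A = [[x - 7, 1, 1, -1], [-39, x + 4, 6, -11], [30, -5, x - 7, 8], [-30, -10, -18, x - 6]].

Expanding det(xI - A) along the first row:
det(xI - A) = + (x - 7)·det([[x + 4, 6, -11], [-5, x - 7, 8], [-10, -18, x - 6]]) - (1)·det([[-39, 6, -11], [30, x - 7, 8], [-30, -18, x - 6]]) + (1)·det([[-39, x + 4, -11], [30, -5, 8], [-30, -10, x - 6]]) - (-1)·det([[-39, x + 4, 6], [30, -5, x - 7], [-30, -10, -18]]).

Evaluating gives χ_A(x) = x^4 - 16x^3 + 96x^2 - 256x + 256 = (x - 4)^4.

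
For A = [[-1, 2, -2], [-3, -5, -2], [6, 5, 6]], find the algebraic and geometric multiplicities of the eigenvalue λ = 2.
The characteristic polynomial is (x - 2)(x + 1)^2, so the factor x - 2 appears with exponent 1: the algebraic multiplicity is 1.

rank(A - 2I) = 2, so the eigenspace has dimension 3 - 2 = 1: the geometric multiplicity is 1.

algebraic multiplicity 1, geometric multiplicity 1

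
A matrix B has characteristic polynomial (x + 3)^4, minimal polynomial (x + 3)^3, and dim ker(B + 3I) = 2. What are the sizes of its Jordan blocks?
Jordan blocks: (-3, 3), (-3, 1)

λ = -3: algebraic multiplicity 4 (exponent in χ_B), largest block size 3 (exponent in m_B), 2 blocks (geometric multiplicity). These force block sizes [3, 1].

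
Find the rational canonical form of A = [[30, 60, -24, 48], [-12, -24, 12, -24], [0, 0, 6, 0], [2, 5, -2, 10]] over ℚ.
R = [[6, 0, 0, 0], [0, 6, 0, 0], [0, 0, 0, -24], [0, 0, 1, 10]]

The invariant factors of A (the non-unit diagonal entries of the Smith normal form of xI - A over ℚ[x]) are x - 6, x - 6, (x - 6)(x - 4), each dividing the next. The characteristic polynomial is their product, (x - 6)^3(x - 4).

The rational canonical form is the block-diagonal matrix of companion matrices C(f_i):
R = [[6, 0, 0, 0], [0, 6, 0, 0], [0, 0, 0, -24], [0, 0, 1, 10]].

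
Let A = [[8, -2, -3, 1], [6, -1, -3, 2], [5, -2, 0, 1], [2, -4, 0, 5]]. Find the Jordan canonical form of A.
J = [[3, 1, 0, 0], [0, 3, 1, 0], [0, 0, 3, 0], [0, 0, 0, 3]]

The characteristic polynomial is det(xI - A) = (x - 3)^4, so the eigenvalues are 3 (algebraic multiplicity 4).

For λ = 3: rank(A - 3I) = 2, rank((A - 3I)^2) = 1, rank((A - 3I)^3) = 0. The eigenspace has dimension 4 - 2 = 2, so there are 2 Jordan blocks; the rank sequence gives block sizes [3, 1].

Assembling the blocks gives the Jordan form J above.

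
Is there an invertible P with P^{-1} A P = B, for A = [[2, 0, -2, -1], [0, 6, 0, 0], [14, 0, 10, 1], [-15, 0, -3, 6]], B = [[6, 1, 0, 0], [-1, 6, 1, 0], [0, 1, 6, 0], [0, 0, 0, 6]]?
Two matrices over a field are similar if and only if they have the same invariant factors.

Both A and B have characteristic polynomial (x - 6)^4 and minimal polynomial (x - 6)^3. Computing further, both have invariant factors x - 6, (x - 6)^3. Hence A and B are similar.

Yes.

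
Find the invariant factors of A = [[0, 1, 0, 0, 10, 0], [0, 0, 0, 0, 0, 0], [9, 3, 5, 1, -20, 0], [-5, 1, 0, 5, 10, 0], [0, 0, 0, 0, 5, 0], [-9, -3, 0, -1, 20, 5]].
The Jordan structure of A has elementary divisors x^2, (x - 5)^2, (x - 5), (x - 5). Arranging the block sizes at each eigenvalue in decreasing order and taking row products gives the invariant factors.

Invariant factors (smallest first, each dividing the next): x - 5, x - 5, x^2(x - 5)^2.

Check: the last factor x^2(x - 5)^2 is the minimal polynomial, and the product x^2(x - 5)^4 is the characteristic polynomial.

x - 5, x - 5, x^2(x - 5)^2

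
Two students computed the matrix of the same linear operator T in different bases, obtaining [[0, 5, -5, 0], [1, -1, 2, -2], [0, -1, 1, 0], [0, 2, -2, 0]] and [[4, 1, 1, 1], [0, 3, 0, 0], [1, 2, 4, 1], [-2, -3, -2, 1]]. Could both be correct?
No.

trace(A) = 0 but trace(B) = 12. The trace is a similarity invariant, so A and B are not similar.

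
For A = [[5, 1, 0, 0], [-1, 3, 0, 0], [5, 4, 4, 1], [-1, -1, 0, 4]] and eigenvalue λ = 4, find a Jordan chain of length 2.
We seek v_1 ∈ ker((A - 4I)^2) \ ker(A - 4I), then set v_{i+1} = (A - 4I) v_i.

One such chain is v_1 = [[0, 1, 1, 0]]^T, v_2 = [[1, -1, 4, -1]]^T. Check: (A - 4I) v_2 = [[0, 0, 0, 0]]^T = 0.

v_1 = [[0, 1, 1, 0]]^T, v_2 = [[1, -1, 4, -1]]^T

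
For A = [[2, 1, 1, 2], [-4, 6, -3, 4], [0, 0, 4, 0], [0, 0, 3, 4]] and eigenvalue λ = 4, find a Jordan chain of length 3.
We seek v_1 ∈ ker((A - 4I)^3) \ ker((A - 4I)^2), then set v_{i+1} = (A - 4I) v_i.

One such chain is v_1 = [[-1, 2, 1, -2]]^T, v_2 = [[1, -3, 0, 3]]^T, v_3 = [[1, 2, 0, 0]]^T. Check: (A - 4I) v_3 = [[0, 0, 0, 0]]^T = 0.

v_1 = [[-1, 2, 1, -2]]^T, v_2 = [[1, -3, 0, 3]]^T, v_3 = [[1, 2, 0, 0]]^T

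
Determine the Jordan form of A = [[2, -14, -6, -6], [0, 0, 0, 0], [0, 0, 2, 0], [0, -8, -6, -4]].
The characteristic polynomial is det(xI - A) = x(x - 2)^2(x + 4), so the eigenvalues are -4 (algebraic multiplicity 1), 0 (algebraic multiplicity 1), 2 (algebraic multiplicity 2).

For λ = -4: algebraic multiplicity 1 gives one 1×1 block.

For λ = 0: algebraic multiplicity 1 gives one 1×1 block.

For λ = 2: rank(A - 2I) = 2. The eigenspace has dimension 4 - 2 = 2, so there are 2 Jordan blocks; the rank sequence gives block sizes [1, 1].

Assembling the blocks gives the Jordan form J above.

J = [[-4, 0, 0, 0], [0, 0, 0, 0], [0, 0, 2, 0], [0, 0, 0, 2]]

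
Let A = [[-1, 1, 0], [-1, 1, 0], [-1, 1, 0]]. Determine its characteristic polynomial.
xI - A = [[x + 1, -1, 0], [1, x - 1, 0], [1, -1, x]].

Expanding det(xI - A) along the first row:
det(xI - A) = + (x + 1)·det([[x - 1, 0], [-1, x]]) - (-1)·det([[1, 0], [1, x]]) + (0)·det([[1, x - 1], [1, -1]]).

Evaluating gives χ_A(x) = x^3.

χ_A(x) = x^3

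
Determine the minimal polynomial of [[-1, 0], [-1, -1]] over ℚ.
The characteristic polynomial factors as (x + 1)^2. The minimal polynomial is ∏(x - λ)^{k_λ} where k_λ is the size of the largest Jordan block at λ.

For λ = -1: rank(A + I) = 1, and the largest Jordan block has size 2 (the smallest k with rank((A + I)^k) = rank((A + I)^(k+1))).

So m_A(x) = (x + 1)^2.

m_A(x) = (x + 1)^2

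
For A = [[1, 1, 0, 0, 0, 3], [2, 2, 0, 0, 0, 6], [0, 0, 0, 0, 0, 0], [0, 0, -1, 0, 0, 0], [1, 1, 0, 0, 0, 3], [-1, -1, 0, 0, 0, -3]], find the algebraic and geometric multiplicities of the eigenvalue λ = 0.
algebraic multiplicity 6, geometric multiplicity 4

The characteristic polynomial is x^6, so the factor x appears with exponent 6: the algebraic multiplicity is 6.

rank(A) = 2, so the eigenspace has dimension 6 - 2 = 4: the geometric multiplicity is 4.

Since 4 < 6, A is not diagonalizable.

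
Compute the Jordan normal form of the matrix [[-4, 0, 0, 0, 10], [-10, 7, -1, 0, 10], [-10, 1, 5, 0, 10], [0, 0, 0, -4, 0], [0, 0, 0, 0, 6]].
The characteristic polynomial is det(xI - A) = (x - 6)^3(x + 4)^2, so the eigenvalues are -4 (algebraic multiplicity 2), 6 (algebraic multiplicity 3).

For λ = -4: rank(A + 4I) = 3. The eigenspace has dimension 5 - 3 = 2, so there are 2 Jordan blocks; the rank sequence gives block sizes [1, 1].

For λ = 6: rank(A - 6I) = 3, rank((A - 6I)^2) = 2. The eigenspace has dimension 5 - 3 = 2, so there are 2 Jordan blocks; the rank sequence gives block sizes [2, 1].

Assembling the blocks gives the Jordan form J above.

J = [[-4, 0, 0, 0, 0], [0, -4, 0, 0, 0], [0, 0, 6, 1, 0], [0, 0, 0, 6, 0], [0, 0, 0, 0, 6]]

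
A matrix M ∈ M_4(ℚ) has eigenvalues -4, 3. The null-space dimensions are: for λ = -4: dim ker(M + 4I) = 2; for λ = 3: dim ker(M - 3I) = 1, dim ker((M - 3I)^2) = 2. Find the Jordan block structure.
Jordan blocks: (-4, 1), (-4, 1), (3, 2)

λ = -4: successive nullity increments [2] count blocks of size ≥ k; block sizes are [1, 1].
λ = 3: successive nullity increments [1, 1] count blocks of size ≥ k; block sizes are [2].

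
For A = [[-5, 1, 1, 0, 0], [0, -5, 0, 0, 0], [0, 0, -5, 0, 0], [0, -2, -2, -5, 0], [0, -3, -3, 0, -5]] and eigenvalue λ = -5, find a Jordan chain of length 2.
v_1 = [[0, 1, 0, 0, 0]]^T, v_2 = [[1, 0, 0, -2, -3]]^T

We seek v_1 ∈ ker((A + 5I)^2) \ ker(A + 5I), then set v_{i+1} = (A + 5I) v_i.

One such chain is v_1 = [[0, 1, 0, 0, 0]]^T, v_2 = [[1, 0, 0, -2, -3]]^T. Check: (A + 5I) v_2 = [[0, 0, 0, 0, 0]]^T = 0.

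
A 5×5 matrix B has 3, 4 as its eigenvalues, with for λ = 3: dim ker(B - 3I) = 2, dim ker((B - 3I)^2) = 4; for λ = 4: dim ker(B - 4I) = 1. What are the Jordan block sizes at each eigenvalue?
Jordan blocks: (3, 2), (3, 2), (4, 1)

λ = 3: successive nullity increments [2, 2] count blocks of size ≥ k; block sizes are [2, 2].
λ = 4: successive nullity increments [1] count blocks of size ≥ k; block sizes are [1].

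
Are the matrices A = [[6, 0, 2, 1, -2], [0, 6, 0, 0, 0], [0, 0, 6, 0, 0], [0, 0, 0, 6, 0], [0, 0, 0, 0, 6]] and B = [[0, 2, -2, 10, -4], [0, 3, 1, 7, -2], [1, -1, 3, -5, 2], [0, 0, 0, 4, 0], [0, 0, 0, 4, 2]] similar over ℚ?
trace(A) = 30 but trace(B) = 12. The trace is a similarity invariant, so A and B are not similar.

No.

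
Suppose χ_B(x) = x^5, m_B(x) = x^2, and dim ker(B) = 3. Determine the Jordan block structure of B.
λ = 0: algebraic multiplicity 5 (exponent in χ_B), largest block size 2 (exponent in m_B), 3 blocks (geometric multiplicity). These force block sizes [2, 2, 1].

Jordan blocks: (0, 2), (0, 2), (0, 1)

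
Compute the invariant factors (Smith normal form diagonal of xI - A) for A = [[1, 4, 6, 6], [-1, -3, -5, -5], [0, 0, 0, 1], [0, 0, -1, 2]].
(x - 1)^2(x + 1)^2

The Jordan structure of A has elementary divisors (x + 1)^2, (x - 1)^2. Arranging the block sizes at each eigenvalue in decreasing order and taking row products gives the invariant factors.

Invariant factors (smallest first, each dividing the next): (x - 1)^2(x + 1)^2.

Check: the last factor (x - 1)^2(x + 1)^2 is the minimal polynomial, and the product (x - 1)^2(x + 1)^2 is the characteristic polynomial.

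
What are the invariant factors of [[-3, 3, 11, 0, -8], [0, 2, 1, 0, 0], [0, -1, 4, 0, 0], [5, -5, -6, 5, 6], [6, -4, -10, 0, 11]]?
x - 3, (x - 5)^2(x - 3)^2

The Jordan structure of A has elementary divisors (x - 3)^2, (x - 3), (x - 5)^2. Arranging the block sizes at each eigenvalue in decreasing order and taking row products gives the invariant factors.

Invariant factors (smallest first, each dividing the next): x - 3, (x - 5)^2(x - 3)^2.

Check: the last factor (x - 5)^2(x - 3)^2 is the minimal polynomial, and the product (x - 5)^2(x - 3)^3 is the characteristic polynomial.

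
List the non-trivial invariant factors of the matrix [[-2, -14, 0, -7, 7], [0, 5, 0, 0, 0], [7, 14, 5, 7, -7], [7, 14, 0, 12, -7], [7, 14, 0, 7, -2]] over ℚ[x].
The Jordan structure of A has elementary divisors (x + 2), (x - 5), (x - 5), (x - 5), (x - 5). Arranging the block sizes at each eigenvalue in decreasing order and taking row products gives the invariant factors.

Invariant factors (smallest first, each dividing the next): x - 5, x - 5, x - 5, (x - 5)(x + 2).

Check: the last factor (x - 5)(x + 2) is the minimal polynomial, and the product (x - 5)^4(x + 2) is the characteristic polynomial.

x - 5, x - 5, x - 5, (x - 5)(x + 2)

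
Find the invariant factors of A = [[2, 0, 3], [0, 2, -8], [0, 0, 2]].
x - 2, (x - 2)^2

The Jordan structure of A has elementary divisors (x - 2)^2, (x - 2). Arranging the block sizes at each eigenvalue in decreasing order and taking row products gives the invariant factors.

Invariant factors (smallest first, each dividing the next): x - 2, (x - 2)^2.

Check: the last factor (x - 2)^2 is the minimal polynomial, and the product (x - 2)^3 is the characteristic polynomial.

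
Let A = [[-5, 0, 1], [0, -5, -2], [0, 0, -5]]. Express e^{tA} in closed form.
e^{tA} = [[e^{-5*t}, 0, t*e^{-5*t}], [0, e^{-5*t}, -2*t*e^{-5*t}], [0, 0, e^{-5*t}]]

A has Jordan form J = [[-5, 1, 0], [0, -5, 0], [0, 0, -5]] with A = PJP^{-1}, so e^{tA} = P e^{tJ} P^{-1}.

For a Jordan block J_k(λ), e^{tJ_k(λ)} = e^{λt} · (I + tN + t^2 N^2/2! + ... + t^{k-1} N^{k-1}/(k-1)!) where N is the nilpotent superdiagonal part.

Assembling the blocks and conjugating back gives the entries of e^{tA} as shown above.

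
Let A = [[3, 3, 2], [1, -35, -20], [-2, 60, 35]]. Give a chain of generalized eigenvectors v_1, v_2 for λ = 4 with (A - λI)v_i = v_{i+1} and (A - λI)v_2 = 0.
v_1 = [[1, 0, 0]]^T, v_2 = [[-1, 1, -2]]^T

We seek v_1 ∈ ker((A - 4I)^2) \ ker(A - 4I), then set v_{i+1} = (A - 4I) v_i.

One such chain is v_1 = [[1, 0, 0]]^T, v_2 = [[-1, 1, -2]]^T. Check: (A - 4I) v_2 = [[0, 0, 0]]^T = 0.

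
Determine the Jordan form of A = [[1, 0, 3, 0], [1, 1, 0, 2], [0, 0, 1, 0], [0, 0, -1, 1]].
The characteristic polynomial is det(xI - A) = (x - 1)^4, so the eigenvalues are 1 (algebraic multiplicity 4).

For λ = 1: rank(A - I) = 2, rank((A - I)^2) = 1, rank((A - I)^3) = 0. The eigenspace has dimension 4 - 2 = 2, so there are 2 Jordan blocks; the rank sequence gives block sizes [3, 1].

Assembling the blocks gives the Jordan form J above.

J = [[1, 1, 0, 0], [0, 1, 1, 0], [0, 0, 1, 0], [0, 0, 0, 1]]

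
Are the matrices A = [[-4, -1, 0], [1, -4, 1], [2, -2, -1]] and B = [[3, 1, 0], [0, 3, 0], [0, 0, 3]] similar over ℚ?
trace(A) = -9 but trace(B) = 9. The trace is a similarity invariant, so A and B are not similar.

No.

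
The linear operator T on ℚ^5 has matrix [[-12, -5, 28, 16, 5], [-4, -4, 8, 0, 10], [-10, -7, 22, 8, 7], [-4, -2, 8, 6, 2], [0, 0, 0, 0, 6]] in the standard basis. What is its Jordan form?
The characteristic polynomial is det(xI - A) = (x - 6)^2(x - 2)^3, so the eigenvalues are 2 (algebraic multiplicity 3), 6 (algebraic multiplicity 2).

For λ = 2: rank(A - 2I) = 3, rank((A - 2I)^2) = 2. The eigenspace has dimension 5 - 3 = 2, so there are 2 Jordan blocks; the rank sequence gives block sizes [2, 1].

For λ = 6: rank(A - 6I) = 3. The eigenspace has dimension 5 - 3 = 2, so there are 2 Jordan blocks; the rank sequence gives block sizes [1, 1].

Assembling the blocks gives the Jordan form J above.

J = [[2, 1, 0, 0, 0], [0, 2, 0, 0, 0], [0, 0, 2, 0, 0], [0, 0, 0, 6, 0], [0, 0, 0, 0, 6]]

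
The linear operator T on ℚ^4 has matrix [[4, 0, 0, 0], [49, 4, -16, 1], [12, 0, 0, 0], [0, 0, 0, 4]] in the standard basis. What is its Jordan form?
The characteristic polynomial is det(xI - A) = x(x - 4)^3, so the eigenvalues are 0 (algebraic multiplicity 1), 4 (algebraic multiplicity 3).

For λ = 0: algebraic multiplicity 1 gives one 1×1 block.

For λ = 4: rank(A - 4I) = 2, rank((A - 4I)^2) = 1. The eigenspace has dimension 4 - 2 = 2, so there are 2 Jordan blocks; the rank sequence gives block sizes [2, 1].

Assembling the blocks gives the Jordan form J above.

J = [[0, 0, 0, 0], [0, 4, 1, 0], [0, 0, 4, 0], [0, 0, 0, 4]]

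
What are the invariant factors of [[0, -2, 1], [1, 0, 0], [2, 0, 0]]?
x^3

The Jordan structure of A has elementary divisors x^3. Arranging the block sizes at each eigenvalue in decreasing order and taking row products gives the invariant factors.

Invariant factors (smallest first, each dividing the next): x^3.

Check: the last factor x^3 is the minimal polynomial, and the product x^3 is the characteristic polynomial.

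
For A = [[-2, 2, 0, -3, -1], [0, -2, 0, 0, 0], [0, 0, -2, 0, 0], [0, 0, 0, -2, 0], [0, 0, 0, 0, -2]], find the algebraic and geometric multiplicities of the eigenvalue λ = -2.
algebraic multiplicity 5, geometric multiplicity 4

The characteristic polynomial is (x + 2)^5, so the factor x + 2 appears with exponent 5: the algebraic multiplicity is 5.

rank(A + 2I) = 1, so the eigenspace has dimension 5 - 1 = 4: the geometric multiplicity is 4.

Since 4 < 5, A is not diagonalizable.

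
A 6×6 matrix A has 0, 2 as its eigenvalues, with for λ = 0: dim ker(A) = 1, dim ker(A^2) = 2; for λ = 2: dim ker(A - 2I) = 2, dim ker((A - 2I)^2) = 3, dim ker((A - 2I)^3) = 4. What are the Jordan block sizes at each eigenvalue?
Jordan blocks: (0, 2), (2, 3), (2, 1)

λ = 0: successive nullity increments [1, 1] count blocks of size ≥ k; block sizes are [2].
λ = 2: successive nullity increments [2, 1, 1] count blocks of size ≥ k; block sizes are [3, 1].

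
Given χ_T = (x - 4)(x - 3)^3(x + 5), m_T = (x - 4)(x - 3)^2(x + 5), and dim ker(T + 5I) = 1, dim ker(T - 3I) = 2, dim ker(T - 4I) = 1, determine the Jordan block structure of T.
λ = -5: algebraic multiplicity 1 (exponent in χ_T), largest block size 1 (exponent in m_T), 1 block (geometric multiplicity). This forces block sizes [1].
λ = 3: algebraic multiplicity 3 (exponent in χ_T), largest block size 2 (exponent in m_T), 2 blocks (geometric multiplicity). These force block sizes [2, 1].
λ = 4: algebraic multiplicity 1 (exponent in χ_T), largest block size 1 (exponent in m_T), 1 block (geometric multiplicity). This forces block sizes [1].

Jordan blocks: (-5, 1), (3, 2), (3, 1), (4, 1)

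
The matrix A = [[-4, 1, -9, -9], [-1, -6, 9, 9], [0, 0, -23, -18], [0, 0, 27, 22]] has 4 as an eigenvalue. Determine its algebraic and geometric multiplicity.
The characteristic polynomial is (x - 4)(x + 5)^3, so the factor x - 4 appears with exponent 1: the algebraic multiplicity is 1.

rank(A - 4I) = 3, so the eigenspace has dimension 4 - 3 = 1: the geometric multiplicity is 1.

algebraic multiplicity 1, geometric multiplicity 1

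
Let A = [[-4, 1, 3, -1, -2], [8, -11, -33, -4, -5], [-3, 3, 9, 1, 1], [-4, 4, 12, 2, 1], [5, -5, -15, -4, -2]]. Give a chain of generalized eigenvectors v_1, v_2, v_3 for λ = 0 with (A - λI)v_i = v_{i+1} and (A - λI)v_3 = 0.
v_1 = [[0, 0, 0, -1, 1]]^T, v_2 = [[-1, -1, 0, -1, 2]]^T, v_3 = [[0, -3, 1, 0, 0]]^T

We seek v_1 ∈ ker(A^3) \ ker(A^2), then set v_{i+1} = A v_i.

One such chain is v_1 = [[0, 0, 0, -1, 1]]^T, v_2 = [[-1, -1, 0, -1, 2]]^T, v_3 = [[0, -3, 1, 0, 0]]^T. Check: A v_3 = [[0, 0, 0, 0, 0]]^T = 0.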